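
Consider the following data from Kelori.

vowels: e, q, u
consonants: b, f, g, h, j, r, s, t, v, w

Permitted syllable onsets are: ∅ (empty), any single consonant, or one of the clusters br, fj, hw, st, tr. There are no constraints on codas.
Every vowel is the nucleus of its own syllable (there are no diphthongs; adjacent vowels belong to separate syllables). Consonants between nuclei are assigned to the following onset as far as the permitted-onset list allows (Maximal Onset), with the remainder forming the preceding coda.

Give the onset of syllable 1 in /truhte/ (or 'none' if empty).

Vowels present: u, e; each is a nucleus, giving 2 syllables.
V1 /u/ – V2 /e/: /ht/ splits as /h/ + /t/ (/t/ is the longest suffix that is a licit onset).
So the parse is truh.te.
Syllable 1 is /truh/: onset /tr/, nucleus /u/, coda /h/.

tr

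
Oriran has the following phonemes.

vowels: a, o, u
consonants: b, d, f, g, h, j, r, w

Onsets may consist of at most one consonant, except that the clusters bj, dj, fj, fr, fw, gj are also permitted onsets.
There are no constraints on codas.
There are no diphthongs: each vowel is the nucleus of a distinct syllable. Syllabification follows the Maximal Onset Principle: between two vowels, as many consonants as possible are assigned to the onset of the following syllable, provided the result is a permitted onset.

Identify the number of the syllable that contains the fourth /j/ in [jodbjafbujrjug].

4

The vowels are o, a, u, u — 4 nuclei, so 4 syllables.
/o…a/ gap (V1→V2): cluster /dbj/ — the longest permitted-onset suffix is /bj/; onset = /bj/, preceding coda = /d/.
/a…u/ gap (V2→V3): cluster /fb/ — the longest permitted-onset suffix is /b/; onset = /b/, preceding coda = /f/.
/u…u/ gap (V3→V4): /jrj/ — longest licit onset from the right is /j/, leaving /jr/ as coda.
Putting it together: jod.bjaf.bujr.jug.
The fourth /j/ is in the onset of syllable 4 (/jug/).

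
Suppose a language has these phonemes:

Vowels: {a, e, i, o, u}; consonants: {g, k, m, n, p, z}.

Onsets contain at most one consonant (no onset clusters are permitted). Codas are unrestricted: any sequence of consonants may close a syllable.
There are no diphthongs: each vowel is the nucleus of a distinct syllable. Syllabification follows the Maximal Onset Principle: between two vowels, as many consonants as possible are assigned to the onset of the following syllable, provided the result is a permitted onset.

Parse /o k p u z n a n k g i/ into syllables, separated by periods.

Vowels present: o, u, a, i; each is a nucleus, giving 4 syllables.
V1 /o/ – V2 /u/: /kp/ splits as /k/ + /p/ (/p/ is the longest suffix that is a licit onset).
V2 /u/ – V3 /a/: /zn/ splits as /z/ + /n/ (/n/ is the longest suffix that is a licit onset).
V3 /a/ – V4 /i/: /nkg/ splits as /nk/ + /g/ (/g/ is the longest suffix that is a licit onset).

ok.puz.nank.gi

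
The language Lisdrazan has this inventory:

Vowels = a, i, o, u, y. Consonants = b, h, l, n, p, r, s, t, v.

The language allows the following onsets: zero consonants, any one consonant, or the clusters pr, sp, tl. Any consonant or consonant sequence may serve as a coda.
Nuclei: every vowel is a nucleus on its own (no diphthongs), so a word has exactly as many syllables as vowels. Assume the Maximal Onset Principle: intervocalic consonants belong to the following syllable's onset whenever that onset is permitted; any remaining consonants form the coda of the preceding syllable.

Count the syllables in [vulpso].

2

Vowels present: u, o; each is a nucleus, giving 2 syllables.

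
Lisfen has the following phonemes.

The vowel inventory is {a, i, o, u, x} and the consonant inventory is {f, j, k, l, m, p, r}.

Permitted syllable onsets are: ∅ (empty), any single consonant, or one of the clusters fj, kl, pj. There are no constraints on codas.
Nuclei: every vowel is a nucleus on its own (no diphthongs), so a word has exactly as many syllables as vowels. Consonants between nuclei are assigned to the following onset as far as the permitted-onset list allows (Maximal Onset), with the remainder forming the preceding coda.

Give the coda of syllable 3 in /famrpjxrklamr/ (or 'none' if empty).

mr

Vowels present: a, x, a; each is a nucleus, giving 3 syllables.
σ1/σ2 boundary: /mrpj/ splits as /mr/ + /pj/ (/pj/ is the longest suffix that is a licit onset).
σ2/σ3 boundary: /rkl/; trying suffixes from longest down, /kl/ is the first permitted one, so coda /r/ | onset /kl/.
So the parse is famr.pjxr.klamr.
Syllable 3 is /klamr/: onset /kl/, nucleus /a/, coda /mr/.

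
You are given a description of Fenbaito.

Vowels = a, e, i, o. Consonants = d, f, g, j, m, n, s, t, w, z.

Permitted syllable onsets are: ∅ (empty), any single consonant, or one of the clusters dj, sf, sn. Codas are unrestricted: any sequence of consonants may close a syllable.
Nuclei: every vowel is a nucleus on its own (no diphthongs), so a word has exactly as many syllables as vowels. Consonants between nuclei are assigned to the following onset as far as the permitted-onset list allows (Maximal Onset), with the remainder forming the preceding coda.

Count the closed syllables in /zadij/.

1

Nuclei (vowels): a, i → 2 syllables.
σ1/σ2 boundary: /d/ is a single consonant, so it becomes the next onset.
Putting it together: za.dij.
Classifying each syllable: /za/ (open), /dij/ (closed).
Closed syllables: 1.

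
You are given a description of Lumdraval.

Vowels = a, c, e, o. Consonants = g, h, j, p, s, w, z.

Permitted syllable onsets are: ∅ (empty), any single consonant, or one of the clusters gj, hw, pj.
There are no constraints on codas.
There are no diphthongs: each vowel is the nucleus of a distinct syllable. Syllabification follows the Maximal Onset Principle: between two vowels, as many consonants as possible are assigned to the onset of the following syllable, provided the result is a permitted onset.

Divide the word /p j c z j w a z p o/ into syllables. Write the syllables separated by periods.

Vowels present: c, a, o; each is a nucleus, giving 3 syllables.
σ1/σ2 boundary: /zjw/ — longest licit onset from the right is /w/, leaving /zj/ as coda.
σ2/σ3 boundary: /zp/ — longest licit onset from the right is /p/, leaving /z/ as coda.

pjczj.waz.po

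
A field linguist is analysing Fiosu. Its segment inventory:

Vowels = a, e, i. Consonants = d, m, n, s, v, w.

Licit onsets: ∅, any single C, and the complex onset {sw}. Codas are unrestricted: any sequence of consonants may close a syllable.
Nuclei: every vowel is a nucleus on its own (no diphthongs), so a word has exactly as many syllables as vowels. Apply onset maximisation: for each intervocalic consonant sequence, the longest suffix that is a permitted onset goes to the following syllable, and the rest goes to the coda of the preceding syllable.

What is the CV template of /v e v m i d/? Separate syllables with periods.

The vowels are e, i — 2 nuclei, so 2 syllables.
V1 /e/ – V2 /i/: /vm/ splits as /v/ + /m/ (/m/ is the longest suffix that is a licit onset).
Result: vev.mid.
Mapping each syllable to C/V: /vev/ → CVC, /mid/ → CVC.

CVC.CVC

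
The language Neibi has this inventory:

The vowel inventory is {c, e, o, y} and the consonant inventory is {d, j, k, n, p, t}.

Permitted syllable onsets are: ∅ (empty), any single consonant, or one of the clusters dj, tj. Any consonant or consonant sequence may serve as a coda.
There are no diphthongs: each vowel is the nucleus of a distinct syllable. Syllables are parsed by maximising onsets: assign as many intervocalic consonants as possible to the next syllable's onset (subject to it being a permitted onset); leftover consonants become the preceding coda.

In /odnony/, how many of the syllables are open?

Vowels present: o, o, y; each is a nucleus, giving 3 syllables.
V1 /o/ – V2 /o/: cluster /dn/ — the longest permitted-onset suffix is /n/; onset = /n/, preceding coda = /d/.
V2 /o/ – V3 /y/: /n/ is a single consonant, so it becomes the next onset.
Result: od.no.ny.
Classifying each syllable: /od/ (closed), /no/ (open), /ny/ (open).
Open syllables: 2.

2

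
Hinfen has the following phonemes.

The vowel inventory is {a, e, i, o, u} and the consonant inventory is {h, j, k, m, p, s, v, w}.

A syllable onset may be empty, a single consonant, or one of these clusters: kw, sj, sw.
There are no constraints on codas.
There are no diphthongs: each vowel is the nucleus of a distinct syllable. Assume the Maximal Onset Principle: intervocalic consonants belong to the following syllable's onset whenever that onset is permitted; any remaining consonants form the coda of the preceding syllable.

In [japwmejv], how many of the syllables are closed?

2

The vowels are a, e — 2 nuclei, so 2 syllables.
Between /a/ (V1) and /e/ (V2): /pwm/; trying suffixes from longest down, /m/ is the first permitted one, so coda /pw/ | onset /m/.
So the parse is japw.mejv.
Classifying each syllable: /japw/ (closed), /mejv/ (closed).
Closed syllables: 2.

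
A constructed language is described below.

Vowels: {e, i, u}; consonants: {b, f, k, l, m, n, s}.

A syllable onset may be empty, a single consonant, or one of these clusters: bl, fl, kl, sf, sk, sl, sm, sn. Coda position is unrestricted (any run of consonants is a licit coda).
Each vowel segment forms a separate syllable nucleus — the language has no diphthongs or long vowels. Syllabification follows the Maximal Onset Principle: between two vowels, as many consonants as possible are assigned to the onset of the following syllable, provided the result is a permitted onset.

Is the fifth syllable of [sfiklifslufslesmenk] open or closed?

Nuclei (vowels): i, i, u, e, e → 5 syllables.
V1 /i/ – V2 /i/: /kl/ — entire cluster is a permitted onset → onset /kl/, coda ∅.
V2 /i/ – V3 /u/: cluster /fsl/ — the longest permitted-onset suffix is /sl/; onset = /sl/, preceding coda = /f/.
V3 /u/ – V4 /e/: /fsl/ — longest licit onset from the right is /sl/, leaving /f/ as coda.
V4 /e/ – V5 /e/: /sm/ — entire cluster is a permitted onset → onset /sm/, coda ∅.
Putting it together: sfi.klif.sluf.sle.smenk.
Syllable 5 is /smenk/ with coda /nk/, so it is closed.

closed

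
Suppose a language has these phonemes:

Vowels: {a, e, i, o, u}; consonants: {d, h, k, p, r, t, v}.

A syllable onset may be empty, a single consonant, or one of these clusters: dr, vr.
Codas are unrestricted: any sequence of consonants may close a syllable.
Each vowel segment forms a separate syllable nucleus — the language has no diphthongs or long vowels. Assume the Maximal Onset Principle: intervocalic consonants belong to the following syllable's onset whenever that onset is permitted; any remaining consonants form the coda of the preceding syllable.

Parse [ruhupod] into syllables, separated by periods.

The vowels are u, u, o — 3 nuclei, so 3 syllables.
σ1/σ2 boundary: /h/ is a single consonant, so it becomes the next onset.
σ2/σ3 boundary: /p/ is a single consonant, so it becomes the next onset.

ru.hu.pod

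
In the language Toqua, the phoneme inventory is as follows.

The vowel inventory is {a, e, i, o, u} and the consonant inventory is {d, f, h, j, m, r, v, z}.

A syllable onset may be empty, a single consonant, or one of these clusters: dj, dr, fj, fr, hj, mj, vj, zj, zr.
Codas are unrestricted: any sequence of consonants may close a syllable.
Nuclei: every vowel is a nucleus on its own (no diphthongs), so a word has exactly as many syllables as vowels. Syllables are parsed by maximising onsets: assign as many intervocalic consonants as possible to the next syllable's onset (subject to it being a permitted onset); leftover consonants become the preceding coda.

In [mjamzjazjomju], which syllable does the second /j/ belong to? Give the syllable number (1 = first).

2

Vowels present: a, a, o, u; each is a nucleus, giving 4 syllables.
/a…a/ gap (V1→V2): cluster /mzj/ — the longest permitted-onset suffix is /zj/; onset = /zj/, preceding coda = /m/.
/a…o/ gap (V2→V3): /zj/ is a licit onset in full, so it all attaches to the next syllable.
/o…u/ gap (V3→V4): /mj/ is a licit onset in full, so it all attaches to the next syllable.
So the parse is mjam.zja.zjo.mju.
The second /j/ is in the onset of syllable 2 (/zja/).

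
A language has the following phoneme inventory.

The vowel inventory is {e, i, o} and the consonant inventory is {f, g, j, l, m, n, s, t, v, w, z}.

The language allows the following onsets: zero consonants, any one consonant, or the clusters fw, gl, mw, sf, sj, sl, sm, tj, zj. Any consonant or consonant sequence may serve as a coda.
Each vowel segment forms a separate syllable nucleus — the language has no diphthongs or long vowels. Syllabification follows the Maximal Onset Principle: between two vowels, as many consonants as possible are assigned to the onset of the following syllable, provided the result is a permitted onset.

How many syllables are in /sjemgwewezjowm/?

Vowels present: e, e, e, o; each is a nucleus, giving 4 syllables.

4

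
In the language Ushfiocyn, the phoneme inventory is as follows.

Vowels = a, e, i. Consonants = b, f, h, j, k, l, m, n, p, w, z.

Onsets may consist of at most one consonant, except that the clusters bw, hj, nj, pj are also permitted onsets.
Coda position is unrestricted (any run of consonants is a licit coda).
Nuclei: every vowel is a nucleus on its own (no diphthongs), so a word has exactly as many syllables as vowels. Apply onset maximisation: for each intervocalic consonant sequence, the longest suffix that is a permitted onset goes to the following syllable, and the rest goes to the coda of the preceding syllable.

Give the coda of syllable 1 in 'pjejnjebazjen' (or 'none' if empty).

j

The vowels are e, e, a, e — 4 nuclei, so 4 syllables.
/e…e/ gap (V1→V2): /jnj/; trying suffixes from longest down, /nj/ is the first permitted one, so coda /j/ | onset /nj/.
/e…a/ gap (V2→V3): /b/ is a single consonant, so it becomes the next onset.
/a…e/ gap (V3→V4): /zj/; trying suffixes from longest down, /j/ is the first permitted one, so coda /z/ | onset /j/.
Putting it together: pjej.nje.baz.jen.
Syllable 1 is /pjej/: onset /pj/, nucleus /e/, coda /j/.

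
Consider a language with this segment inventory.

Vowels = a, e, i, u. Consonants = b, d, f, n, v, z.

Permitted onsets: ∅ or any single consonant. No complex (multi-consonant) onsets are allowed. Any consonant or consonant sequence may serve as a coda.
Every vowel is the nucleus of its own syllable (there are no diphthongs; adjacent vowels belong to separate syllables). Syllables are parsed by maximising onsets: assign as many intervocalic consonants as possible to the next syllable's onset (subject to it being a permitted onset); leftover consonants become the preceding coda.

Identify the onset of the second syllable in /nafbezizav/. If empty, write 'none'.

b

Vowels present: a, e, i, a; each is a nucleus, giving 4 syllables.
Between /a/ (V1) and /e/ (V2): /fb/ splits as /f/ + /b/ (/b/ is the longest suffix that is a licit onset).
Between /e/ (V2) and /i/ (V3): just /z/ — single C goes to the following onset.
Between /i/ (V3) and /a/ (V4): /z/ is a single consonant, so it becomes the next onset.
Putting it together: naf.be.zi.zav.
Syllable 2 is /be/: onset /b/, nucleus /e/, coda ∅.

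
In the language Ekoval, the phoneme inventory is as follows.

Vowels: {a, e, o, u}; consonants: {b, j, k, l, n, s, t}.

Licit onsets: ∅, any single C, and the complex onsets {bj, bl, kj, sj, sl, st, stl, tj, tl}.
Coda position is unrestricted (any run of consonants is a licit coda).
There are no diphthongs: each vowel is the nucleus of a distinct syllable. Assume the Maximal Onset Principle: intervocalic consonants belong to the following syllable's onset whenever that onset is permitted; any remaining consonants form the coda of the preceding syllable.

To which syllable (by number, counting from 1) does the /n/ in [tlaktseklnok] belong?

3

Nuclei (vowels): a, e, o → 3 syllables.
/a…e/ gap (V1→V2): cluster /kts/ — the longest permitted-onset suffix is /s/; onset = /s/, preceding coda = /kt/.
/e…o/ gap (V2→V3): cluster /kln/ — the longest permitted-onset suffix is /n/; onset = /n/, preceding coda = /kl/.
So the parse is tlakt.sekl.nok.
The /n/ is in the onset of syllable 3 (/nok/).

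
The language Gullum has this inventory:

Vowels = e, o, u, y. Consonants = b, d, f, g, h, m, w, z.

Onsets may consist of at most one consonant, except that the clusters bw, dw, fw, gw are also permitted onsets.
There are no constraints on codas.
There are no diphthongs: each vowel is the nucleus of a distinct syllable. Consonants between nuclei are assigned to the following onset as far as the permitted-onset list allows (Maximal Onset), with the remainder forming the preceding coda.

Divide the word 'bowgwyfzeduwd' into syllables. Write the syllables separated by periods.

bow.gwyf.ze.duwd

The vowels are o, y, e, u — 4 nuclei, so 4 syllables.
/o…y/ gap (V1→V2): /wgw/; trying suffixes from longest down, /gw/ is the first permitted one, so coda /w/ | onset /gw/.
/y…e/ gap (V2→V3): /fz/; trying suffixes from longest down, /z/ is the first permitted one, so coda /f/ | onset /z/.
/e…u/ gap (V3→V4): /d/ is a single consonant, so it becomes the next onset.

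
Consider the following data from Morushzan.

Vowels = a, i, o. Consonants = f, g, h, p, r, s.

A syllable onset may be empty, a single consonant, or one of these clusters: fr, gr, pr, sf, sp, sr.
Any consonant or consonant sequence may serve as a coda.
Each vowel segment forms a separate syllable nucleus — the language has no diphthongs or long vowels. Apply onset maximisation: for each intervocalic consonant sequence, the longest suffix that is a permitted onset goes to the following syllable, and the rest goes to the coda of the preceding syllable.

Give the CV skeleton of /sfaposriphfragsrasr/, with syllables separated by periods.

Vowels present: a, o, i, a, a; each is a nucleus, giving 5 syllables.
Between /a/ (V1) and /o/ (V2): /p/ is a single consonant, so it becomes the next onset.
Between /o/ (V2) and /i/ (V3): /sr/ — entire cluster is a permitted onset → onset /sr/, coda ∅.
Between /i/ (V3) and /a/ (V4): /phfr/; trying suffixes from longest down, /fr/ is the first permitted one, so coda /ph/ | onset /fr/.
Between /a/ (V4) and /a/ (V5): /gsr/ splits as /g/ + /sr/ (/sr/ is the longest suffix that is a licit onset).
Result: sfa.po.sriph.frag.srasr.
Mapping each syllable to C/V: /sfa/ → CCV, /po/ → CV, /sriph/ → CCVCC, /frag/ → CCVC, /srasr/ → CCVCC.

CCV.CV.CCVCC.CCVC.CCVCC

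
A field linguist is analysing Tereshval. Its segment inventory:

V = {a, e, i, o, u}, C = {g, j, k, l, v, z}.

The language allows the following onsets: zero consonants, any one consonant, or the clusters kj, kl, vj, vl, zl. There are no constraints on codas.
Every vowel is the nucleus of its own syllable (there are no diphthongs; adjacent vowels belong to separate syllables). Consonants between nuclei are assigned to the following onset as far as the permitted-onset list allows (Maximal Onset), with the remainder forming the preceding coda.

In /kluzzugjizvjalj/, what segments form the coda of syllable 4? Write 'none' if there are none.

lj

Vowels present: u, u, i, a; each is a nucleus, giving 4 syllables.
/u…u/ gap (V1→V2): /zz/; trying suffixes from longest down, /z/ is the first permitted one, so coda /z/ | onset /z/.
/u…i/ gap (V2→V3): /gj/ splits as /g/ + /j/ (/j/ is the longest suffix that is a licit onset).
/i…a/ gap (V3→V4): /zvj/ — longest licit onset from the right is /vj/, leaving /z/ as coda.
So the parse is kluz.zug.jiz.vjalj.
Syllable 4 is /vjalj/: onset /vj/, nucleus /a/, coda /lj/.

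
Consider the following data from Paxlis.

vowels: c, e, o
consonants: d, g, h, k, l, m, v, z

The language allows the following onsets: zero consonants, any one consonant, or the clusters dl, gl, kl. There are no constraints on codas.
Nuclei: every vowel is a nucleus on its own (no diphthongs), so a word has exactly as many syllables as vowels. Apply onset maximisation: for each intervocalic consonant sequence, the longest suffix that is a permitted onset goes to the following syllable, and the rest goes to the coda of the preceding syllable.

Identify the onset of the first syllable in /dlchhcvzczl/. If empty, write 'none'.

The vowels are c, c, c — 3 nuclei, so 3 syllables.
/c…c/ gap (V1→V2): /hh/ splits as /h/ + /h/ (/h/ is the longest suffix that is a licit onset).
/c…c/ gap (V2→V3): /vz/ — longest licit onset from the right is /z/, leaving /v/ as coda.
So the parse is dlch.hcv.zczl.
Syllable 1 is /dlch/: onset /dl/, nucleus /c/, coda /h/.

dl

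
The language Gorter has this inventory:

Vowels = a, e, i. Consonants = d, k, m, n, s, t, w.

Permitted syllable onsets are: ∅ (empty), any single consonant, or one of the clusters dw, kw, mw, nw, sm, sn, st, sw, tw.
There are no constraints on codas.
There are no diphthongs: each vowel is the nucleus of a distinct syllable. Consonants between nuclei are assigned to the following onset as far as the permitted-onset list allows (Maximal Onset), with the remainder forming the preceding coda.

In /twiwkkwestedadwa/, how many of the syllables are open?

4

Vowels present: i, e, e, a, a; each is a nucleus, giving 5 syllables.
σ1/σ2 boundary: /wkkw/ — longest licit onset from the right is /kw/, leaving /wk/ as coda.
σ2/σ3 boundary: /st/ — entire cluster is a permitted onset → onset /st/, coda ∅.
σ3/σ4 boundary: /d/ → onset of the next syllable (single consonants are always licit onsets).
σ4/σ5 boundary: /dw/ — entire cluster is a permitted onset → onset /dw/, coda ∅.
Result: twiwk.kwe.ste.da.dwa.
Classifying each syllable: /twiwk/ (closed), /kwe/ (open), /ste/ (open), /da/ (open), /dwa/ (open).
Open syllables: 4.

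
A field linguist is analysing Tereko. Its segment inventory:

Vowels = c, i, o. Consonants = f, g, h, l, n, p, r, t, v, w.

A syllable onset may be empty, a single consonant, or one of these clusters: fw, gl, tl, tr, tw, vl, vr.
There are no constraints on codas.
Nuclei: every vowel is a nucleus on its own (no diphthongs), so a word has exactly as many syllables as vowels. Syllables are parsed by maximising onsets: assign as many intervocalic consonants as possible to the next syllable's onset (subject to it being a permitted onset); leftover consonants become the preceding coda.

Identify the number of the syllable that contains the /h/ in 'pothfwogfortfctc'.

Nuclei (vowels): o, o, o, c, c → 5 syllables.
σ1/σ2 boundary: /thfw/ splits as /th/ + /fw/ (/fw/ is the longest suffix that is a licit onset).
σ2/σ3 boundary: /gf/; trying suffixes from longest down, /f/ is the first permitted one, so coda /g/ | onset /f/.
σ3/σ4 boundary: /rtf/ splits as /rt/ + /f/ (/f/ is the longest suffix that is a licit onset).
σ4/σ5 boundary: /t/ is a single consonant, so it becomes the next onset.
Putting it together: poth.fwog.fort.fc.tc.
The /h/ is in the coda of syllable 1 (/poth/).

1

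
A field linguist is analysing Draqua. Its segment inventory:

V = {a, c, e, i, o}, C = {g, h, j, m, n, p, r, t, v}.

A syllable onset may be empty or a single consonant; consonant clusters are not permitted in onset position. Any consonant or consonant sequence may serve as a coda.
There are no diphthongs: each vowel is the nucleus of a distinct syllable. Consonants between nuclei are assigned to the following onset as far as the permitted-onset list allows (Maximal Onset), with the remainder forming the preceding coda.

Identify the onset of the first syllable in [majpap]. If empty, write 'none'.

Nuclei (vowels): a, a → 2 syllables.
/a…a/ gap (V1→V2): /jp/; trying suffixes from longest down, /p/ is the first permitted one, so coda /j/ | onset /p/.
Putting it together: maj.pap.
Syllable 1 is /maj/: onset /m/, nucleus /a/, coda /j/.

m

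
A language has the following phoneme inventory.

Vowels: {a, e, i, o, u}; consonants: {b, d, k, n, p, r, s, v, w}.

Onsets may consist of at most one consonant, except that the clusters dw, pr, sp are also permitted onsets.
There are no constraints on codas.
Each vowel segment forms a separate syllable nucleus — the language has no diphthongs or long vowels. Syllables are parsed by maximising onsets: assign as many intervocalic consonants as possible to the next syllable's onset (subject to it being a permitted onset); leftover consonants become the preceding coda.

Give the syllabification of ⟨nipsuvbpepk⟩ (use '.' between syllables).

Nuclei (vowels): i, u, e → 3 syllables.
/i…u/ gap (V1→V2): /ps/ — longest licit onset from the right is /s/, leaving /p/ as coda.
/u…e/ gap (V2→V3): /vbp/; trying suffixes from longest down, /p/ is the first permitted one, so coda /vb/ | onset /p/.

nip.suvb.pepk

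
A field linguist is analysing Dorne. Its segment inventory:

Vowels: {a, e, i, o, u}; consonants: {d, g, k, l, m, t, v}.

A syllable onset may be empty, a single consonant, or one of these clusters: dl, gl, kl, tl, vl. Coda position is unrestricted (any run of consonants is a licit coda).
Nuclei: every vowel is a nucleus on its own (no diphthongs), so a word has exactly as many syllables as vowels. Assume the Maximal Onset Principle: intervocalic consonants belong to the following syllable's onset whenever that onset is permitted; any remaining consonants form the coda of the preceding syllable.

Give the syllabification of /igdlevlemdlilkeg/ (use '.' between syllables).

ig.dle.vlem.dlil.keg

Vowels present: i, e, e, i, e; each is a nucleus, giving 5 syllables.
Between /i/ (V1) and /e/ (V2): cluster /gdl/ — the longest permitted-onset suffix is /dl/; onset = /dl/, preceding coda = /g/.
Between /e/ (V2) and /e/ (V3): /vl/ is a licit onset in full, so it all attaches to the next syllable.
Between /e/ (V3) and /i/ (V4): /mdl/ splits as /m/ + /dl/ (/dl/ is the longest suffix that is a licit onset).
Between /i/ (V4) and /e/ (V5): /lk/ splits as /l/ + /k/ (/k/ is the longest suffix that is a licit onset).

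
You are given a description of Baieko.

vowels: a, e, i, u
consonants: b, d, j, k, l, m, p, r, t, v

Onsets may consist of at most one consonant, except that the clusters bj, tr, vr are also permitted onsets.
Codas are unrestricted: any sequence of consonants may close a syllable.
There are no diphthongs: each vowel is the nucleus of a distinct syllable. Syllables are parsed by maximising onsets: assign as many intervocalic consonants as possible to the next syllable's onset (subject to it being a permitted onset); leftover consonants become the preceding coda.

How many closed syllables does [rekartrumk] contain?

The vowels are e, a, u — 3 nuclei, so 3 syllables.
/e…a/ gap (V1→V2): /k/ is a single consonant, so it becomes the next onset.
/a…u/ gap (V2→V3): /rtr/; trying suffixes from longest down, /tr/ is the first permitted one, so coda /r/ | onset /tr/.
So the parse is re.kar.trumk.
Classifying each syllable: /re/ (open), /kar/ (closed), /trumk/ (closed).
Closed syllables: 2.

2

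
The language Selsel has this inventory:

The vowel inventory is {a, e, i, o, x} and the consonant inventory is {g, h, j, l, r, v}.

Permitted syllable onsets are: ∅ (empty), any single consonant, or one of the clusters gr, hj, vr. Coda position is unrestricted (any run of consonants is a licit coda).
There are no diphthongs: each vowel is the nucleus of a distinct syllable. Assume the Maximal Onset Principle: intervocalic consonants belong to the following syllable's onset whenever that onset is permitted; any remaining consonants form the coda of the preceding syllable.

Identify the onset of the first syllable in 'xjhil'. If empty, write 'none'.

none

The vowels are x, i — 2 nuclei, so 2 syllables.
V1 /x/ – V2 /i/: /jh/; trying suffixes from longest down, /h/ is the first permitted one, so coda /j/ | onset /h/.
Putting it together: xj.hil.
Syllable 1 is /xj/: onset ∅, nucleus /x/, coda /j/.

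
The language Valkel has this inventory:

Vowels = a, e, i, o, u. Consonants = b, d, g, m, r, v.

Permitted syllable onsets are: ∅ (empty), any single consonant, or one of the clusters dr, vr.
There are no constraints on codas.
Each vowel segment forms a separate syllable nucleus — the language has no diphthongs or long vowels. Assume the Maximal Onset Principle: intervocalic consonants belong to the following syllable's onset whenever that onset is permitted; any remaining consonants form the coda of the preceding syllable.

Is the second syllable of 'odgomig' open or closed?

The vowels are o, o, i — 3 nuclei, so 3 syllables.
σ1/σ2 boundary: /dg/ splits as /d/ + /g/ (/g/ is the longest suffix that is a licit onset).
σ2/σ3 boundary: /m/ → onset of the next syllable (single consonants are always licit onsets).
Syllabification: od.go.mig.
Syllable 2 is /go/; it ends in its nucleus with no coda, so it is open.

open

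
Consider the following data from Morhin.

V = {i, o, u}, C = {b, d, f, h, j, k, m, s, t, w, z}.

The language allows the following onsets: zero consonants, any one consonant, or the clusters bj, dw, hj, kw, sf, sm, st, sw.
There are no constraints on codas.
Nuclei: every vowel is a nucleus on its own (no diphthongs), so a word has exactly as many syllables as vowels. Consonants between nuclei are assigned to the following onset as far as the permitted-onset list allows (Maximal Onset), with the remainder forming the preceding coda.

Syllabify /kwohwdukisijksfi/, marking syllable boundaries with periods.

Vowels present: o, u, i, i, i; each is a nucleus, giving 5 syllables.
/o…u/ gap (V1→V2): /hwd/ — longest licit onset from the right is /d/, leaving /hw/ as coda.
/u…i/ gap (V2→V3): just /k/ — single C goes to the following onset.
/i…i/ gap (V3→V4): just /s/ — single C goes to the following onset.
/i…i/ gap (V4→V5): cluster /jksf/ — the longest permitted-onset suffix is /sf/; onset = /sf/, preceding coda = /jk/.

kwohw.du.ki.sijk.sfi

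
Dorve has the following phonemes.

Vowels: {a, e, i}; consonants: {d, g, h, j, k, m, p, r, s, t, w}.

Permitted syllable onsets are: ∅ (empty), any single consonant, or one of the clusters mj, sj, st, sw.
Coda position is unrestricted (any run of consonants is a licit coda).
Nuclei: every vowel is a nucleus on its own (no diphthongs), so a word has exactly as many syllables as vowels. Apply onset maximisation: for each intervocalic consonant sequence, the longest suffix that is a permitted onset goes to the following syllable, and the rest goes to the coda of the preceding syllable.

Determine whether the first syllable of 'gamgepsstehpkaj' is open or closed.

closed

Nuclei (vowels): a, e, e, a → 4 syllables.
Between /a/ (V1) and /e/ (V2): /mg/ — longest licit onset from the right is /g/, leaving /m/ as coda.
Between /e/ (V2) and /e/ (V3): /psst/ — longest licit onset from the right is /st/, leaving /ps/ as coda.
Between /e/ (V3) and /a/ (V4): /hpk/ — longest licit onset from the right is /k/, leaving /hp/ as coda.
So the parse is gam.geps.stehp.kaj.
Syllable 1 is /gam/ with coda /m/, so it is closed.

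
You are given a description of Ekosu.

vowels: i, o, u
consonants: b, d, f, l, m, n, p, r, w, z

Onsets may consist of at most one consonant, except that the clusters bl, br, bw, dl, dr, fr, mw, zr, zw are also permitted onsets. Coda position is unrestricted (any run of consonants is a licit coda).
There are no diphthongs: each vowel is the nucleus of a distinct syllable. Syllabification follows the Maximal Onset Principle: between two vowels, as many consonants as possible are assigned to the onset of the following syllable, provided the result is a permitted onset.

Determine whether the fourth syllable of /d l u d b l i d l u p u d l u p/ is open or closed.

The vowels are u, i, u, u, u — 5 nuclei, so 5 syllables.
Between /u/ (V1) and /i/ (V2): cluster /dbl/ — the longest permitted-onset suffix is /bl/; onset = /bl/, preceding coda = /d/.
Between /i/ (V2) and /u/ (V3): /dl/ is a licit onset in full, so it all attaches to the next syllable.
Between /u/ (V3) and /u/ (V4): /p/ is a single consonant, so it becomes the next onset.
Between /u/ (V4) and /u/ (V5): /dl/ — entire cluster is a permitted onset → onset /dl/, coda ∅.
Syllabification: dlud.bli.dlu.pu.dlup.
Syllable 4 is /pu/; it ends in its nucleus with no coda, so it is open.

open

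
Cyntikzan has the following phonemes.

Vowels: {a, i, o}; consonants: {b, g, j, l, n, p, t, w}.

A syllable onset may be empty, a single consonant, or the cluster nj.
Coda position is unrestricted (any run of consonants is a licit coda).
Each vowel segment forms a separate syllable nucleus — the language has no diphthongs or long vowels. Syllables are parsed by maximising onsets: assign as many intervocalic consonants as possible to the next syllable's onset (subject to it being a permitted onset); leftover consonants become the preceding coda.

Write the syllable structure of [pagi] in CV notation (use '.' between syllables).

The vowels are a, i — 2 nuclei, so 2 syllables.
Between /a/ (V1) and /i/ (V2): just /g/ — single C goes to the following onset.
Putting it together: pa.gi.
Mapping each syllable to C/V: /pa/ → CV, /gi/ → CV.

CV.CV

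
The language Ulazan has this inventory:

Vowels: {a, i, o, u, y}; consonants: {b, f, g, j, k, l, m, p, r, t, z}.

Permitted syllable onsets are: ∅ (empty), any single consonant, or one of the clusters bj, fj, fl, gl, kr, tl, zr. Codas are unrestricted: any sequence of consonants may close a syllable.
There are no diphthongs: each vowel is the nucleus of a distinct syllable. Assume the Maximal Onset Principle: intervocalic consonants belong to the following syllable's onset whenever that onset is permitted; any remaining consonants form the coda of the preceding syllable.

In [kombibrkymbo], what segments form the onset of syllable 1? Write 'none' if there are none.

Vowels present: o, i, y, o; each is a nucleus, giving 4 syllables.
/o…i/ gap (V1→V2): /mb/ splits as /m/ + /b/ (/b/ is the longest suffix that is a licit onset).
/i…y/ gap (V2→V3): /brk/; trying suffixes from longest down, /k/ is the first permitted one, so coda /br/ | onset /k/.
/y…o/ gap (V3→V4): /mb/ splits as /m/ + /b/ (/b/ is the longest suffix that is a licit onset).
So the parse is kom.bibr.kym.bo.
Syllable 1 is /kom/: onset /k/, nucleus /o/, coda /m/.

k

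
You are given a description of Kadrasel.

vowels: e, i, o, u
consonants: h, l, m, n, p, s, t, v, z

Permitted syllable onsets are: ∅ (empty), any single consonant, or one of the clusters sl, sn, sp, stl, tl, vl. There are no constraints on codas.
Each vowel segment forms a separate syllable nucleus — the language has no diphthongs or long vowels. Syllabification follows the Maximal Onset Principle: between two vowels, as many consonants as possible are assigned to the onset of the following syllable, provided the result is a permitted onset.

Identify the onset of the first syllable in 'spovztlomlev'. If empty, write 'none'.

The vowels are o, o, e — 3 nuclei, so 3 syllables.
σ1/σ2 boundary: /vztl/ splits as /vz/ + /tl/ (/tl/ is the longest suffix that is a licit onset).
σ2/σ3 boundary: /ml/; trying suffixes from longest down, /l/ is the first permitted one, so coda /m/ | onset /l/.
Syllabification: spovz.tlom.lev.
Syllable 1 is /spovz/: onset /sp/, nucleus /o/, coda /vz/.

sp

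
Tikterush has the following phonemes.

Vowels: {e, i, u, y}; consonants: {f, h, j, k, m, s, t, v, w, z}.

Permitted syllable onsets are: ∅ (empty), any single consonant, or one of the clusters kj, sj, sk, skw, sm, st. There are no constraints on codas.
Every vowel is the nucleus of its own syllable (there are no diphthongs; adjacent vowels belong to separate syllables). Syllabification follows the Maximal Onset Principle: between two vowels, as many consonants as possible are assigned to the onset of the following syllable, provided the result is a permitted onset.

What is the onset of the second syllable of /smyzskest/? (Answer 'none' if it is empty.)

sk

Nuclei (vowels): y, e → 2 syllables.
Between /y/ (V1) and /e/ (V2): /zsk/ — longest licit onset from the right is /sk/, leaving /z/ as coda.
Syllabification: smyz.skest.
Syllable 2 is /skest/: onset /sk/, nucleus /e/, coda /st/.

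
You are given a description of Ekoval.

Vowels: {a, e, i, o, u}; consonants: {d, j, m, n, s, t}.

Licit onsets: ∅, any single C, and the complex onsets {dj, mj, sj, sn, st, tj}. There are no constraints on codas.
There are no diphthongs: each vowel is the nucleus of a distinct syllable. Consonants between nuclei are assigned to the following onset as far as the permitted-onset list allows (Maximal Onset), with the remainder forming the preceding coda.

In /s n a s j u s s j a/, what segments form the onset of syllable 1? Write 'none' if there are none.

sn

Nuclei (vowels): a, u, a → 3 syllables.
V1 /a/ – V2 /u/: /sj/ — entire cluster is a permitted onset → onset /sj/, coda ∅.
V2 /u/ – V3 /a/: /ssj/ — longest licit onset from the right is /sj/, leaving /s/ as coda.
Result: sna.sjus.sja.
Syllable 1 is /sna/: onset /sn/, nucleus /a/, coda ∅.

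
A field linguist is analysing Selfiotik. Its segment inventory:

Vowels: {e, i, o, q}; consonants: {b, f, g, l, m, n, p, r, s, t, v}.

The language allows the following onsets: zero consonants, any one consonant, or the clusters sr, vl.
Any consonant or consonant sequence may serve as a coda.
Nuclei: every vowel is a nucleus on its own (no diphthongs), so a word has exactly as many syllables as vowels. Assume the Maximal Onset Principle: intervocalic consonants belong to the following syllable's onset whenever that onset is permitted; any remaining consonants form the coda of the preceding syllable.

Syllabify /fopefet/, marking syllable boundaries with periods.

Nuclei (vowels): o, e, e → 3 syllables.
/o…e/ gap (V1→V2): /p/ is a single consonant, so it becomes the next onset.
/e…e/ gap (V2→V3): just /f/ — single C goes to the following onset.

fo.pe.fet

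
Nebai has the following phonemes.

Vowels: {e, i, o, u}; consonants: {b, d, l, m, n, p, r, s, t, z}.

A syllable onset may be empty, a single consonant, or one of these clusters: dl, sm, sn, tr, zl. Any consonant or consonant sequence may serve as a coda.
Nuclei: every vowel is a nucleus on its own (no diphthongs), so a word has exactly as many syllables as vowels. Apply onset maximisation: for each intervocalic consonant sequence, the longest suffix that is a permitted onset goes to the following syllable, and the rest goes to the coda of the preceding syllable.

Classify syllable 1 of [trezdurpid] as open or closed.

closed

Vowels present: e, u, i; each is a nucleus, giving 3 syllables.
σ1/σ2 boundary: /zd/; trying suffixes from longest down, /d/ is the first permitted one, so coda /z/ | onset /d/.
σ2/σ3 boundary: /rp/; trying suffixes from longest down, /p/ is the first permitted one, so coda /r/ | onset /p/.
Result: trez.dur.pid.
Syllable 1 is /trez/ with coda /z/, so it is closed.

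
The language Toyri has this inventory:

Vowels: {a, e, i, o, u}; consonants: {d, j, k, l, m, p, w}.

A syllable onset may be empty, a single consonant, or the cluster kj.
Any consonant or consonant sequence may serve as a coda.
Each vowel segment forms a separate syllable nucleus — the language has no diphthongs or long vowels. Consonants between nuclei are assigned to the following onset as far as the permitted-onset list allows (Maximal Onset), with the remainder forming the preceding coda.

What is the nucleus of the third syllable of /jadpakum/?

u

Nuclei (vowels): a, a, u → 3 syllables.
The third nucleus (vowel 3 from the left) is /u/.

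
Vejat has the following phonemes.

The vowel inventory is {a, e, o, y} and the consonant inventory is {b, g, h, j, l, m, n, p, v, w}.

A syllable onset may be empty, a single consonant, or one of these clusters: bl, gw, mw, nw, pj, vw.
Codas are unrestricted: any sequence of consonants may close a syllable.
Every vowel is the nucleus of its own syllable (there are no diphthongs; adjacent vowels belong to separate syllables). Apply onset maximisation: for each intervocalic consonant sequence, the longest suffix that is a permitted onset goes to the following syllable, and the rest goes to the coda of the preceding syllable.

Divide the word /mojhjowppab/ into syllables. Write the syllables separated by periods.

mojh.jowp.pab

The vowels are o, o, a — 3 nuclei, so 3 syllables.
V1 /o/ – V2 /o/: cluster /jhj/ — the longest permitted-onset suffix is /j/; onset = /j/, preceding coda = /jh/.
V2 /o/ – V3 /a/: /wpp/ splits as /wp/ + /p/ (/p/ is the longest suffix that is a licit onset).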